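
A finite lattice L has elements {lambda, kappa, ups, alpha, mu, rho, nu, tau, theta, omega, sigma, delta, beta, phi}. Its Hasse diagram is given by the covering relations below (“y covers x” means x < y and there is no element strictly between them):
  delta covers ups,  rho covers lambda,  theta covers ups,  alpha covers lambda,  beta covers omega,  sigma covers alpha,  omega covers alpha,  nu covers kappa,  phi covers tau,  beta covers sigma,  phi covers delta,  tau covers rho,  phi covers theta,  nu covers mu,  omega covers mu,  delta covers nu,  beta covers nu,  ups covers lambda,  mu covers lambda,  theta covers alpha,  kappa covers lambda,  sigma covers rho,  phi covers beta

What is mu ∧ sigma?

lambda

Common lower bounds of {mu, sigma}: lambda.
The greatest among these is lambda.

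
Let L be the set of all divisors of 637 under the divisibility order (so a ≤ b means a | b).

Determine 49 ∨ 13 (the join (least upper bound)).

In the divisibility order, the join is the least common multiple: lcm(49, 13) = 637.

637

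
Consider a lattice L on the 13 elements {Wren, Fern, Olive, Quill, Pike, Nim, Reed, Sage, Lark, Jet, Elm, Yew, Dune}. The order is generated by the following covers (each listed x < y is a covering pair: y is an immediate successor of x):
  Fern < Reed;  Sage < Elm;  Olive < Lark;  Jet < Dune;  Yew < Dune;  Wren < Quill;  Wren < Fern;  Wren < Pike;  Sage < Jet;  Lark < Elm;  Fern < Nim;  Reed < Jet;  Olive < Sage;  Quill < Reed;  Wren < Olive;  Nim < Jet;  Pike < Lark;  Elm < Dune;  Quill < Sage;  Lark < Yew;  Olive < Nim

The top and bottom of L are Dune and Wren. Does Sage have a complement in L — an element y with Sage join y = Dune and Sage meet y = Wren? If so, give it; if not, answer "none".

none

For every candidate y, either Sage ∨ y ≠ Dune or Sage ∧ y ≠ Wren; no complement exists.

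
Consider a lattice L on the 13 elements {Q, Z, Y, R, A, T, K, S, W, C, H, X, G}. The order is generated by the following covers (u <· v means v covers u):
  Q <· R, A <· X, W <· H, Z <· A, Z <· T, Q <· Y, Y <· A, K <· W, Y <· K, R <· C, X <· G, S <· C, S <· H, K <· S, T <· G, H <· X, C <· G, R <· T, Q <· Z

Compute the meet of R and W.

Q

Common lower bounds of {R, W}: Q.
The greatest among these is Q.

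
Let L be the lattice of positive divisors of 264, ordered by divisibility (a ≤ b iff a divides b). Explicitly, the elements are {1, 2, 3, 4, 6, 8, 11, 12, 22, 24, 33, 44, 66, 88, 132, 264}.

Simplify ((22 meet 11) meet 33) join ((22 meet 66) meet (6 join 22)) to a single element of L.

22 ∧ 11 = 11
11 ∧ 33 = 11
22 ∧ 66 = 22
6 ∨ 22 = 66
22 ∧ 66 = 22
11 ∨ 22 = 22

22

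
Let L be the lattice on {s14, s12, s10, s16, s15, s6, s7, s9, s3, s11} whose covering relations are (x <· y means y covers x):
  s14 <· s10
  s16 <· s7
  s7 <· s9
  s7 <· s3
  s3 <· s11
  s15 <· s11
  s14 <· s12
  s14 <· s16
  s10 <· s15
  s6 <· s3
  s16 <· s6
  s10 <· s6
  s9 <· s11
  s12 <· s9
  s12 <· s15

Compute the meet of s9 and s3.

s7

Common lower bounds of {s9, s3}: s14, s16, s7.
The greatest among these is s7.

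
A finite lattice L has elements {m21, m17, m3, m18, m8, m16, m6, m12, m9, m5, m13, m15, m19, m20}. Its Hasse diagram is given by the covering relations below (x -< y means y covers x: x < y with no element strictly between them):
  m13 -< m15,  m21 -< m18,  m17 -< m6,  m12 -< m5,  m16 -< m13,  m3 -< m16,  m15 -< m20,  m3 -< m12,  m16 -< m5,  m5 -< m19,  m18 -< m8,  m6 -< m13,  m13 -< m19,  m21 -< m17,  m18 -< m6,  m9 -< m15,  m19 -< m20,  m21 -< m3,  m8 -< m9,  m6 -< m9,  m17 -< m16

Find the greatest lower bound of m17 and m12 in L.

m21

Common lower bounds of {m17, m12}: m21.
The greatest among these is m21.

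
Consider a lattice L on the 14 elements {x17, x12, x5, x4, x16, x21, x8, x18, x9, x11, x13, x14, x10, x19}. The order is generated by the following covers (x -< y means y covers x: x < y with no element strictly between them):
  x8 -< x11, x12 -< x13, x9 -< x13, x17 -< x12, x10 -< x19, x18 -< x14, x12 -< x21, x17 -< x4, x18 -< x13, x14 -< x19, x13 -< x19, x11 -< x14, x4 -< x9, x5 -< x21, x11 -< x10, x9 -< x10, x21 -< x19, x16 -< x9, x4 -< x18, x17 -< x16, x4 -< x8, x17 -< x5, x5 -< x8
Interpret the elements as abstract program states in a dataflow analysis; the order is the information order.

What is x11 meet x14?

x11

Common lower bounds of {x11, x14}: x11, x17, x4, x5, x8.
The greatest among these is x11.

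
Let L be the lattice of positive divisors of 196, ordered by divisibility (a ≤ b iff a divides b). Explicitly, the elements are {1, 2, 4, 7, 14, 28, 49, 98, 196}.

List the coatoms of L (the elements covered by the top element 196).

28, 98

The coatoms are exactly the elements covered by 196: 28, 98.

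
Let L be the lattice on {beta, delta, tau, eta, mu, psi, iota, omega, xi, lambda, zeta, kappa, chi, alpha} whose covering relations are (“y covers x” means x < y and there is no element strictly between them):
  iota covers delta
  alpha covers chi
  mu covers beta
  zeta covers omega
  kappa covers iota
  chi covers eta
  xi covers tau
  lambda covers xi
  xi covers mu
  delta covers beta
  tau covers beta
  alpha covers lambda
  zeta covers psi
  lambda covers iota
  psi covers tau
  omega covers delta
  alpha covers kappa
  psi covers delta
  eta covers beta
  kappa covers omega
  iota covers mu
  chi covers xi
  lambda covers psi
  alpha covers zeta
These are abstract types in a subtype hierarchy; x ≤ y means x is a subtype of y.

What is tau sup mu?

xi

Common upper bounds of {tau, mu}: alpha, chi, lambda, xi.
The least among these is xi.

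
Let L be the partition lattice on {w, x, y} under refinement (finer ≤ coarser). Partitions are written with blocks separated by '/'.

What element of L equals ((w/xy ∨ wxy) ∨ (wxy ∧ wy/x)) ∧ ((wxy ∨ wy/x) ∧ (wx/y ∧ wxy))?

wx/y

w/xy ∨ wxy = wxy
wxy ∧ wy/x = wy/x
wxy ∨ wy/x = wxy
wxy ∨ wy/x = wxy
wx/y ∧ wxy = wx/y
wxy ∧ wx/y = wx/y
wxy ∧ wx/y = wx/y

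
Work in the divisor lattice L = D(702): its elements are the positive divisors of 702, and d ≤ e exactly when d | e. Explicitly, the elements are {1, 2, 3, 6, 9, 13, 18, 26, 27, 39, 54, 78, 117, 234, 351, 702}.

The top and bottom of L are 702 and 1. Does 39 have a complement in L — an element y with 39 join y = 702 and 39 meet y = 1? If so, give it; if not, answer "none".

For every candidate y, either 39 ∨ y ≠ 702 or 39 ∧ y ≠ 1; no complement exists.

none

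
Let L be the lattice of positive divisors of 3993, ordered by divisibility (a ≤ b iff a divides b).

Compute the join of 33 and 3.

Common upper bounds of {33, 3}: 33, 363, 3993.
The least among these is 33.

33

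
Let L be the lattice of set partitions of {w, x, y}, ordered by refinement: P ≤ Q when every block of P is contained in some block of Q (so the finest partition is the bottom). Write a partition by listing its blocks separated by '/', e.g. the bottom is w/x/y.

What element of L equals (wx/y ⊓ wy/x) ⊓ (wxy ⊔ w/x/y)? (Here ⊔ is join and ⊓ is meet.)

w/x/y

wx/y ∧ wy/x = w/x/y
wxy ∨ w/x/y = wxy
w/x/y ∧ wxy = w/x/y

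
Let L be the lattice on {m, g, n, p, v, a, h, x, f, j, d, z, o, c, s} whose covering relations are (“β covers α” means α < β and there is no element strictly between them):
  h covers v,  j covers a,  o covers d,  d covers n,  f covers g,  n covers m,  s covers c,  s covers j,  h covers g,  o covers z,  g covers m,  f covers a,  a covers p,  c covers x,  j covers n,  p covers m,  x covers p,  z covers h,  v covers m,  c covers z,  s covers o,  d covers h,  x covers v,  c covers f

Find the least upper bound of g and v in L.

Common upper bounds of {g, v}: c, d, h, o, s, z.
The least among these is h.

h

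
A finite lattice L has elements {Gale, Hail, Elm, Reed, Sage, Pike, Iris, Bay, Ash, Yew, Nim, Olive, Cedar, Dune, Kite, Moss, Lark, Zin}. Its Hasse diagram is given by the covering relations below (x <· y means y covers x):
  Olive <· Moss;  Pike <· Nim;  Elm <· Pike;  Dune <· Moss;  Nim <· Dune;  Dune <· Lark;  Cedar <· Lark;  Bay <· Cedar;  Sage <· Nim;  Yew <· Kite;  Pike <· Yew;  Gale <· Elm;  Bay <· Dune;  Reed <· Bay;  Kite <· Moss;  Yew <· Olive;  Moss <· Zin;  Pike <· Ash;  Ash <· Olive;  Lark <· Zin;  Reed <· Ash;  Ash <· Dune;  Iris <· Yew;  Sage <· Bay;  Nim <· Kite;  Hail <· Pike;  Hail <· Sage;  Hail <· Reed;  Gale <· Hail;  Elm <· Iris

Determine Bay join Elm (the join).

Dune

Common upper bounds of {Bay, Elm}: Dune, Lark, Moss, Zin.
The least among these is Dune.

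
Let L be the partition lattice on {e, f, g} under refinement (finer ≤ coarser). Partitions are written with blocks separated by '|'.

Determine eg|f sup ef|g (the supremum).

efg

The join of eg|f and ef|g merges any blocks that overlap across the partitions, giving efg.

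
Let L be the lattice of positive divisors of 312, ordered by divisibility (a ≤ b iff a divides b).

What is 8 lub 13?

104

In the divisibility order, the join is the least common multiple: lcm(8, 13) = 104.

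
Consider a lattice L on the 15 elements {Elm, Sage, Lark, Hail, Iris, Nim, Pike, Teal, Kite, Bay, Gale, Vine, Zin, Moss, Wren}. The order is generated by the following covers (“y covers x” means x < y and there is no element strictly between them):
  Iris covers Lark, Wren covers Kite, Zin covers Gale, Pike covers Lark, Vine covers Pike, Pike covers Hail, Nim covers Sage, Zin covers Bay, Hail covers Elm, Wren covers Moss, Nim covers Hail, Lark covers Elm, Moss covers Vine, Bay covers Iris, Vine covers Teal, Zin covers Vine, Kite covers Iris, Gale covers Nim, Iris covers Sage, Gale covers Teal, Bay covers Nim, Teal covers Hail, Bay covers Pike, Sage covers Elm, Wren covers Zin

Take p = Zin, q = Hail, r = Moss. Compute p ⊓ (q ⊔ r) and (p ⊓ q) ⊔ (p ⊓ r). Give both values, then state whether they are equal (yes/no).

q ⊔ r = Moss, so p ⊓ (q ⊔ r) = Zin ⊓ Moss = Vine.
p ⊓ q = Hail and p ⊓ r = Vine, so (p ⊓ q) ⊔ (p ⊓ r) = Hail ⊔ Vine = Vine.
Equal: yes.

Vine; Vine; yes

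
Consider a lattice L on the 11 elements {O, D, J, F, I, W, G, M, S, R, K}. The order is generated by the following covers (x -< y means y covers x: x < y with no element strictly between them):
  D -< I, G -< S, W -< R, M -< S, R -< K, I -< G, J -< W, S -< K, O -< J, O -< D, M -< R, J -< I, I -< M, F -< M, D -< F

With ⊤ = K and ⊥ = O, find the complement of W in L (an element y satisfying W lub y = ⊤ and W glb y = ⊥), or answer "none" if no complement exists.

none

For every candidate y, either W ∨ y ≠ K or W ∧ y ≠ O; no complement exists.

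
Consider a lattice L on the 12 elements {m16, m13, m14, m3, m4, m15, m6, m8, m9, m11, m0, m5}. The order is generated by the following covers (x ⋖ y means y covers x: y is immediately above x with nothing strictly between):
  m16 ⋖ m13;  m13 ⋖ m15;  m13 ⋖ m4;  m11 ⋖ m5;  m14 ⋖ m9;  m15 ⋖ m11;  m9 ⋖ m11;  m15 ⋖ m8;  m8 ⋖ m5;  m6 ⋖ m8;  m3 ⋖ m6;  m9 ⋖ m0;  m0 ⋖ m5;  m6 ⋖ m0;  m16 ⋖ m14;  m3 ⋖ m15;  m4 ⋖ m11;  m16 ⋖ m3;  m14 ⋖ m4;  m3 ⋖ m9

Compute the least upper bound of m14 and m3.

Common upper bounds of {m14, m3}: m0, m11, m5, m9.
The least among these is m9.

m9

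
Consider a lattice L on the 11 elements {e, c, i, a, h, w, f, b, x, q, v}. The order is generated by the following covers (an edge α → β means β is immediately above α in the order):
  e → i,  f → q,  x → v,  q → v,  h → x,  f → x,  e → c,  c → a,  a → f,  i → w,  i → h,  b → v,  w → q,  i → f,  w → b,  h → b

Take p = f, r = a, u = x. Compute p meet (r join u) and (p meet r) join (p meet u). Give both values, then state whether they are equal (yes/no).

f; f; yes

r join u = x, so p meet (r join u) = f meet x = f.
p meet r = a and p meet u = f, so (p meet r) join (p meet u) = a join f = f.
Equal: yes.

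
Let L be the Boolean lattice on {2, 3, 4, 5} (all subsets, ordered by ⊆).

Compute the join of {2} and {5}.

{2,5}

Under ⊆, join is union: {2} ∪ {5} = {2,5}.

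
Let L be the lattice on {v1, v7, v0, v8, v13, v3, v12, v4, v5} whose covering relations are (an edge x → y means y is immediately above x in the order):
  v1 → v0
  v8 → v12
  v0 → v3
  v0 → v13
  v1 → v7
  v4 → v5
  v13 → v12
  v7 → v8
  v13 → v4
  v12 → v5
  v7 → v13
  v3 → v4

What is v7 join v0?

v13

Common upper bounds of {v7, v0}: v12, v13, v4, v5.
The least among these is v13.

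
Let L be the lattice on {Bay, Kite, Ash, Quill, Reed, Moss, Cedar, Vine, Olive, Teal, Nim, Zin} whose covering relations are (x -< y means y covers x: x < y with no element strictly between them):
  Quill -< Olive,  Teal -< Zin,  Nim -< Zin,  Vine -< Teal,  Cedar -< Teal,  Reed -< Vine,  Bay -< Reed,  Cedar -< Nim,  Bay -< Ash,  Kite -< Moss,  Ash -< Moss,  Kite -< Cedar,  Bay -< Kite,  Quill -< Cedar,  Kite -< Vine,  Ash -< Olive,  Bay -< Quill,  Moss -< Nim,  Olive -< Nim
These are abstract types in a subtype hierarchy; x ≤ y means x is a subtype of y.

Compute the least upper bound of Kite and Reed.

Common upper bounds of {Kite, Reed}: Teal, Vine, Zin.
The least among these is Vine.

Vine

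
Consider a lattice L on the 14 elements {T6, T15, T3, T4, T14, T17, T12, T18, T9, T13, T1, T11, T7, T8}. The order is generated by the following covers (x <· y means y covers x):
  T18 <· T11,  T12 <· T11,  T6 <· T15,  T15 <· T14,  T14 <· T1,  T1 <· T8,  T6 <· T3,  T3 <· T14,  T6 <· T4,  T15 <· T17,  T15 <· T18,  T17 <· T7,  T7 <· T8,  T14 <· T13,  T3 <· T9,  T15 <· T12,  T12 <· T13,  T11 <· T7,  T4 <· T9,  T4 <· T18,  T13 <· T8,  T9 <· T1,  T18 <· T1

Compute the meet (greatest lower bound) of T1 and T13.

T14

Common lower bounds of {T1, T13}: T14, T15, T3, T6.
The greatest among these is T14.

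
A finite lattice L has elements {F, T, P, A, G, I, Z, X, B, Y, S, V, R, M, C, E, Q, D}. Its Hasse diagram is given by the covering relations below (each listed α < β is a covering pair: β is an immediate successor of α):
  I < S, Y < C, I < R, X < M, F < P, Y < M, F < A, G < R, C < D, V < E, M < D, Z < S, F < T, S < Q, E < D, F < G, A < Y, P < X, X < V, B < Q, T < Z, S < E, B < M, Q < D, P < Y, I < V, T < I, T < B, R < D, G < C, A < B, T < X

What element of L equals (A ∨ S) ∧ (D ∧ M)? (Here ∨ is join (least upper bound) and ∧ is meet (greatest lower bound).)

A ∨ S = Q
D ∧ M = M
Q ∧ M = B

B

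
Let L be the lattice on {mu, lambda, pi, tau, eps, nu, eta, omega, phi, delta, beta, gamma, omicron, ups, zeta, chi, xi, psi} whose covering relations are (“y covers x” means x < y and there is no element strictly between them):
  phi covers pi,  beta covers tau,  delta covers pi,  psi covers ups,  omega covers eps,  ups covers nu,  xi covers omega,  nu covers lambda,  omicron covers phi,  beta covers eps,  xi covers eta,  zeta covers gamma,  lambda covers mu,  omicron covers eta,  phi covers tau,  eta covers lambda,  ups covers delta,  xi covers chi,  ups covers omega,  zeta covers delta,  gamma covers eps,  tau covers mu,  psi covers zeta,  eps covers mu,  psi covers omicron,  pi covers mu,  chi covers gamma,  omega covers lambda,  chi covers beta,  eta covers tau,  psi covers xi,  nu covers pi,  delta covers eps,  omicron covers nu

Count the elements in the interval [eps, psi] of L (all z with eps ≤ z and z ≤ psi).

The interval [eps, psi] = {beta, chi, delta, eps, gamma, omega, psi, ups, xi, zeta}, which has 10 elements.

10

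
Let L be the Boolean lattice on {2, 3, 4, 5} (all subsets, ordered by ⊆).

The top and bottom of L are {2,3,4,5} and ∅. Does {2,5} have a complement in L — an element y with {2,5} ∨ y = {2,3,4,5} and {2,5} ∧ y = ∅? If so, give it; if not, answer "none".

Need y with {2,5} ∨ y = {2,3,4,5} and {2,5} ∧ y = ∅.
Checking each element gives: {3,4}.

{3,4}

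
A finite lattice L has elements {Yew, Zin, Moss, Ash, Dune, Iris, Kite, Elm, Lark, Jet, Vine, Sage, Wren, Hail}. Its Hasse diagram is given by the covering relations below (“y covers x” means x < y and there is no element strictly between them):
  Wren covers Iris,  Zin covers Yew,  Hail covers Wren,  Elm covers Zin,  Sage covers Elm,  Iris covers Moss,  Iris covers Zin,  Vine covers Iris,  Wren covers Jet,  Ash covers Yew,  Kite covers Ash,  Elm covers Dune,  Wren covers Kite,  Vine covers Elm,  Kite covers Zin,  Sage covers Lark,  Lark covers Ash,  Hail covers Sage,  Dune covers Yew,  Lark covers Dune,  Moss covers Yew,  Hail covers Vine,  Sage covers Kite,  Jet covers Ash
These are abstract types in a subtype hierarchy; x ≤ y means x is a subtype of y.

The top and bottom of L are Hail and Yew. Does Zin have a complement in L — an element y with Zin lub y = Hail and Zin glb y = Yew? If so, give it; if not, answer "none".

none

For every candidate y, either Zin ∨ y ≠ Hail or Zin ∧ y ≠ Yew; no complement exists.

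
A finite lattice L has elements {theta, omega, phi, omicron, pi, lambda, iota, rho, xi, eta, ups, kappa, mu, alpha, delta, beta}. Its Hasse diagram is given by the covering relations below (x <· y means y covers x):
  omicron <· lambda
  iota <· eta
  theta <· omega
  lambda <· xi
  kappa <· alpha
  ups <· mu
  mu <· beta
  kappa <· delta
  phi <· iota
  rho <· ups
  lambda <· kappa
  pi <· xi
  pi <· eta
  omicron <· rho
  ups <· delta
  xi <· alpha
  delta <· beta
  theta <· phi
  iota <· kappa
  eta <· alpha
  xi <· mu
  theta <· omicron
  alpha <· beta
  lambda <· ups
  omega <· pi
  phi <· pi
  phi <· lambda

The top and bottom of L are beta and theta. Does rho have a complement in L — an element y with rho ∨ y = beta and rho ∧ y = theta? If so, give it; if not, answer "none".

Need y with rho ∨ y = beta and rho ∧ y = theta.
Checking each element gives: eta.

eta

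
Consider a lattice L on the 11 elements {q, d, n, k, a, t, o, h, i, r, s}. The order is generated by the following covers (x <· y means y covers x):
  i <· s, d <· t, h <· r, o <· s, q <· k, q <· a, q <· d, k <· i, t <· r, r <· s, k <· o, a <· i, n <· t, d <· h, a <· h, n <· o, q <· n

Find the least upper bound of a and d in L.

Common upper bounds of {a, d}: h, r, s.
The least among these is h.

h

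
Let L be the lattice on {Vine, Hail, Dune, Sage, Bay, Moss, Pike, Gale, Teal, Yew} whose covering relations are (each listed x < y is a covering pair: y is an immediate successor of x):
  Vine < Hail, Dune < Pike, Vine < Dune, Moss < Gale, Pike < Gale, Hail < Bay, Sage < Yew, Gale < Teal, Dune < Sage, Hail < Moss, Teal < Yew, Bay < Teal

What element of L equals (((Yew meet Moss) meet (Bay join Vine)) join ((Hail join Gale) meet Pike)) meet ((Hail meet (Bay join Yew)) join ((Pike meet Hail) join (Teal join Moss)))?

Gale

Yew ∧ Moss = Moss
Bay ∨ Vine = Bay
Moss ∧ Bay = Hail
Hail ∨ Gale = Gale
Gale ∧ Pike = Pike
Hail ∨ Pike = Gale
Bay ∨ Yew = Yew
Hail ∧ Yew = Hail
Pike ∧ Hail = Vine
Teal ∨ Moss = Teal
Vine ∨ Teal = Teal
Hail ∨ Teal = Teal
Gale ∧ Teal = Gale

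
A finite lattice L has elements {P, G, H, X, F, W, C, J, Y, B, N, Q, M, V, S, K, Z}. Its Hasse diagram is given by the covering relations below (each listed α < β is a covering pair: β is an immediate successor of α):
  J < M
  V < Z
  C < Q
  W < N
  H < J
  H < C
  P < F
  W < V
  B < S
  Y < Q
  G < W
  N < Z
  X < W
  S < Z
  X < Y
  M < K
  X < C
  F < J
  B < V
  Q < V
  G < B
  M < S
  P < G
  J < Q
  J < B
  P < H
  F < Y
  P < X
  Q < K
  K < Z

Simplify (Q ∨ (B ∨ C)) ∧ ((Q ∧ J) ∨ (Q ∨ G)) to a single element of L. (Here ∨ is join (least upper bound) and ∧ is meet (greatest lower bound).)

B ∨ C = V
Q ∨ V = V
Q ∧ J = J
Q ∨ G = V
J ∨ V = V
V ∧ V = V

V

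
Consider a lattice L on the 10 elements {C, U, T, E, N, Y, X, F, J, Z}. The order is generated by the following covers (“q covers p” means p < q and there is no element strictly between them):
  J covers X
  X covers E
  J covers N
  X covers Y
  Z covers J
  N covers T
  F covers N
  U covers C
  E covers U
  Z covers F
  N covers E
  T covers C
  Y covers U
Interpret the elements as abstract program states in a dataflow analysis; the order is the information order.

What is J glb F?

N

Common lower bounds of {J, F}: C, E, N, T, U.
The greatest among these is N.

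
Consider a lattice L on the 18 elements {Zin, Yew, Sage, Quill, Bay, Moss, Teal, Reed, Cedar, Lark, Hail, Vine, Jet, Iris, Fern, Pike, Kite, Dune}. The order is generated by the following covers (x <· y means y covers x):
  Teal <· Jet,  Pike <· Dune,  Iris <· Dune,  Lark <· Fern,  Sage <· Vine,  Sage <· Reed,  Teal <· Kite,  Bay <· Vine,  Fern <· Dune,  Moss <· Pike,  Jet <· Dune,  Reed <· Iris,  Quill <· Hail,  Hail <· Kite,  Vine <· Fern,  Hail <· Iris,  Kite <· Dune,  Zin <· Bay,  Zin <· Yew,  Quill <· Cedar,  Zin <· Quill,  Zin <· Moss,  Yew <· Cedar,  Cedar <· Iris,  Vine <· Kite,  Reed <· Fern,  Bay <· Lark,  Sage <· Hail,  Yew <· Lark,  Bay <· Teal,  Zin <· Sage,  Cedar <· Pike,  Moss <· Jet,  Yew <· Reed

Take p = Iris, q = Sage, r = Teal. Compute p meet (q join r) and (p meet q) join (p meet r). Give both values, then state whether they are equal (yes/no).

q join r = Kite, so p meet (q join r) = Iris meet Kite = Hail.
p meet q = Sage and p meet r = Zin, so (p meet q) join (p meet r) = Sage join Zin = Sage.
Equal: no.

Hail; Sage; no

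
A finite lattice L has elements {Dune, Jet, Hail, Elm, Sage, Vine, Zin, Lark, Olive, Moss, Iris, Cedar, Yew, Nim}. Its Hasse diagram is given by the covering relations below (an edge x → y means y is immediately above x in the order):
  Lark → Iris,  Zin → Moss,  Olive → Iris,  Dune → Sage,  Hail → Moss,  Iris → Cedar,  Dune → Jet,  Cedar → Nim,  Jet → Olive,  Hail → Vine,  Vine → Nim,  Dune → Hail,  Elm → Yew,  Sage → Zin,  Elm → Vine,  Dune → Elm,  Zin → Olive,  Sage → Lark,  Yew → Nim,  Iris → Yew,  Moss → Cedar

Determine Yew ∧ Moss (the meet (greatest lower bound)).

Zin

Common lower bounds of {Yew, Moss}: Dune, Sage, Zin.
The greatest among these is Zin.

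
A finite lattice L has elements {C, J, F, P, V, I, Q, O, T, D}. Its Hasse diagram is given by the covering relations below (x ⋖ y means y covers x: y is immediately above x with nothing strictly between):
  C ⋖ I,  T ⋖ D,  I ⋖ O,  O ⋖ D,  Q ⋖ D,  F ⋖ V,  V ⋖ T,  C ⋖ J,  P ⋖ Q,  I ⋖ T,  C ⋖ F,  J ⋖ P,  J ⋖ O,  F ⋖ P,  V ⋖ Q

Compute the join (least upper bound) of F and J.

Common upper bounds of {F, J}: D, P, Q.
The least among these is P.

P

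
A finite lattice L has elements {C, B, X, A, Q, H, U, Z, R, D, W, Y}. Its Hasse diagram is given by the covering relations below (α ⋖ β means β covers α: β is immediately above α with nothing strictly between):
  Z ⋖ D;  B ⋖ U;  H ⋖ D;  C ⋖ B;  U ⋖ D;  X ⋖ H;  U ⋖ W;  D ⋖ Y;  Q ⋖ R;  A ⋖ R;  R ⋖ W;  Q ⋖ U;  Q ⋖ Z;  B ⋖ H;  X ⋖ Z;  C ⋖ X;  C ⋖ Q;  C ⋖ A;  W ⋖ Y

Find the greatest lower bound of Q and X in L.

C

Common lower bounds of {Q, X}: C.
The greatest among these is C.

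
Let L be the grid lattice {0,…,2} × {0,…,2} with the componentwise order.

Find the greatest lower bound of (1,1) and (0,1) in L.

In a product of chains, the meet is componentwise min, giving (0,1).

(0,1)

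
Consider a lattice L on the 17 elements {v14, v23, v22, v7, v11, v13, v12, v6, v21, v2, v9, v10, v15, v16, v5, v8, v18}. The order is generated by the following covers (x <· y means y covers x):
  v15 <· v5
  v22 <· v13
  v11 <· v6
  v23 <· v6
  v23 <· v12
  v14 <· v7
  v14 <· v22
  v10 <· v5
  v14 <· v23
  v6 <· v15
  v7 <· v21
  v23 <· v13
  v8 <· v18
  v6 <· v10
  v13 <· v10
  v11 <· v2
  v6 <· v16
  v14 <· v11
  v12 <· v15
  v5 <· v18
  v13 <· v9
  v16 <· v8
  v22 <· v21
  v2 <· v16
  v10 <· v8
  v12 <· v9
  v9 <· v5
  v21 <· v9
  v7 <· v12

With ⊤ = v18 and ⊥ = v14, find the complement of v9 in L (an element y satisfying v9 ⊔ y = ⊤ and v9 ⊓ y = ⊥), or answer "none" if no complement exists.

Need y with v9 ∨ y = v18 and v9 ∧ y = v14.
Checking each element gives: v2.

v2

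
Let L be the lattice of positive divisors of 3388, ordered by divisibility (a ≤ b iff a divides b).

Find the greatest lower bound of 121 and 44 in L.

11

In the divisibility order, the meet is the greatest common divisor: gcd(121, 44) = 11.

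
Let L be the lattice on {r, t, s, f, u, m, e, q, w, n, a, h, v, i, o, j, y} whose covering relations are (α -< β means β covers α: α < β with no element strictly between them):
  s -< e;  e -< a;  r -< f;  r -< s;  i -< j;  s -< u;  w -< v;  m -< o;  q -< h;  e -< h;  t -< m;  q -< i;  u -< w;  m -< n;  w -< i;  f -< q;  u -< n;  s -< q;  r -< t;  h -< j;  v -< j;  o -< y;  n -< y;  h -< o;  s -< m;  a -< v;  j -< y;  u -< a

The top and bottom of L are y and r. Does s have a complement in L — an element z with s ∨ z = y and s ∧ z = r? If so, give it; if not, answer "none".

For every candidate z, either s ∨ z ≠ y or s ∧ z ≠ r; no complement exists.

none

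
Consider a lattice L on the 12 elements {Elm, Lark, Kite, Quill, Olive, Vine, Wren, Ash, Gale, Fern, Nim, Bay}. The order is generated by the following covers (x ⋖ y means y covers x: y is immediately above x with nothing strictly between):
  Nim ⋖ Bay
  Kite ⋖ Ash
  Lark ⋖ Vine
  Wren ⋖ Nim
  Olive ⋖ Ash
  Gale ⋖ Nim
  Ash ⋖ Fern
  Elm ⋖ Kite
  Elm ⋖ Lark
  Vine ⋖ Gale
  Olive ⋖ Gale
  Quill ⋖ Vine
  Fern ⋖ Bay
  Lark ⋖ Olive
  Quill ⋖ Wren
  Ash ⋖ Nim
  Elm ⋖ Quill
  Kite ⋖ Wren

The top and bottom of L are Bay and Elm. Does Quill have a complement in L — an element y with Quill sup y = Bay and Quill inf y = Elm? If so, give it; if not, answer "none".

Fern

Need y with Quill ∨ y = Bay and Quill ∧ y = Elm.
Checking each element gives: Fern.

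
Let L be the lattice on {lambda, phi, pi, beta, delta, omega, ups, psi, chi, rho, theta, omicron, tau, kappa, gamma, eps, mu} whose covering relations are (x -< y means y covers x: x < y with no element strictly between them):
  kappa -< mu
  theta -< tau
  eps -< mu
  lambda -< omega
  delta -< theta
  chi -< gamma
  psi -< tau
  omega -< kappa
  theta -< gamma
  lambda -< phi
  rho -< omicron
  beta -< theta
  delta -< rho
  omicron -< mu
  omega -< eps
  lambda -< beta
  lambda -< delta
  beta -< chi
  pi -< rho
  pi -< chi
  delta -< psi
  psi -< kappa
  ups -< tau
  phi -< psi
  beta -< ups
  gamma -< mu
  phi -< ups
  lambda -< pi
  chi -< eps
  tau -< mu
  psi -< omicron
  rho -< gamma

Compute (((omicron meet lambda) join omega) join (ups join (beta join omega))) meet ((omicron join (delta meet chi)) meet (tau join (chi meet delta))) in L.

psi

omicron ∧ lambda = lambda
lambda ∨ omega = omega
beta ∨ omega = eps
ups ∨ eps = mu
omega ∨ mu = mu
delta ∧ chi = lambda
omicron ∨ lambda = omicron
chi ∧ delta = lambda
tau ∨ lambda = tau
omicron ∧ tau = psi
mu ∧ psi = psi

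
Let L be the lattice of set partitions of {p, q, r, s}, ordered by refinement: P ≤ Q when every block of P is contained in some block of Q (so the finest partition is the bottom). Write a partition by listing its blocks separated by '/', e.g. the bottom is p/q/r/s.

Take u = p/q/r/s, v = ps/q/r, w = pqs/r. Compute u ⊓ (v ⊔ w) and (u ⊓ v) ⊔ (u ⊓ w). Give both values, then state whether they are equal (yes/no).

v ⊔ w = pqs/r, so u ⊓ (v ⊔ w) = p/q/r/s ⊓ pqs/r = p/q/r/s.
u ⊓ v = p/q/r/s and u ⊓ w = p/q/r/s, so (u ⊓ v) ⊔ (u ⊓ w) = p/q/r/s ⊔ p/q/r/s = p/q/r/s.
Equal: yes.

p/q/r/s; p/q/r/s; yes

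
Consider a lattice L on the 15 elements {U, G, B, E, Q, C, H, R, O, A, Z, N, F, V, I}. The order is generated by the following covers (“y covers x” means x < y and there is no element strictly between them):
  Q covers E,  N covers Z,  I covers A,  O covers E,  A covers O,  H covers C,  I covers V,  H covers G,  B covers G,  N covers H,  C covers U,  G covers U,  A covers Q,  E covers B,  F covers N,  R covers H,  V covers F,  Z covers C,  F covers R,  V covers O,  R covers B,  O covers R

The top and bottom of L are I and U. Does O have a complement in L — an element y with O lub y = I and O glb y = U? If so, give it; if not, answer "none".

For every candidate y, either O ∨ y ≠ I or O ∧ y ≠ U; no complement exists.

none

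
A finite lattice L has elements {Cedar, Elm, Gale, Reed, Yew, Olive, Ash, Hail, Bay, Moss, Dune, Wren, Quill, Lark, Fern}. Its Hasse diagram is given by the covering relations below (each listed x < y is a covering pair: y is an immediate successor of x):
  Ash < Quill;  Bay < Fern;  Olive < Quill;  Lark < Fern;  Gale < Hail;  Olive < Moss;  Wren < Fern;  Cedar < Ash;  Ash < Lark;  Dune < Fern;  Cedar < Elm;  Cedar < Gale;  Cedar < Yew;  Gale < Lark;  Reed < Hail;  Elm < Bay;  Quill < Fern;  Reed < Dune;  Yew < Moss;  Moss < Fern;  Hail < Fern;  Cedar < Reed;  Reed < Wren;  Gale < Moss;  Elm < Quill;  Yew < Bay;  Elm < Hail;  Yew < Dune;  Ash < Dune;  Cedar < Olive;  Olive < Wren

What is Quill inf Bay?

Elm

Common lower bounds of {Quill, Bay}: Cedar, Elm.
The greatest among these is Elm.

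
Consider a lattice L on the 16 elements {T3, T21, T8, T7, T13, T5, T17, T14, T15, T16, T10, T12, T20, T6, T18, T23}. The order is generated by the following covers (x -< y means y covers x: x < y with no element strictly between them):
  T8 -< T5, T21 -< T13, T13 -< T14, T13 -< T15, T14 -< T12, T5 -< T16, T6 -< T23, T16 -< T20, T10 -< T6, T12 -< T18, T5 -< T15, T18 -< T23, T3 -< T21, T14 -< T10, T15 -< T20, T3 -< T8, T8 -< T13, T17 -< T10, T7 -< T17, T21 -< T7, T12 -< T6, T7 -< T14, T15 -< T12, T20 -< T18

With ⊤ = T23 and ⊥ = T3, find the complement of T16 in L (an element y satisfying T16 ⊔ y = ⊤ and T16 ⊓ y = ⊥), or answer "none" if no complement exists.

Need y with T16 ∨ y = T23 and T16 ∧ y = T3.
Checking each element gives: T17.

T17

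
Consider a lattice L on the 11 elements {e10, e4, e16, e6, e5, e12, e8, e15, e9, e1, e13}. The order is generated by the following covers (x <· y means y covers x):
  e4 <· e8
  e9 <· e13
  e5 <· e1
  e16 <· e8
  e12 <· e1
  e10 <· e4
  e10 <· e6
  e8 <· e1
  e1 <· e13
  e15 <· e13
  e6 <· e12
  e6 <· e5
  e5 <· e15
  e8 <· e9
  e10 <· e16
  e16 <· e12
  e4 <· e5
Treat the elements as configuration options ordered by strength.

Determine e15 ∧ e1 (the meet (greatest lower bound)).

Common lower bounds of {e15, e1}: e10, e4, e5, e6.
The greatest among these is e5.

e5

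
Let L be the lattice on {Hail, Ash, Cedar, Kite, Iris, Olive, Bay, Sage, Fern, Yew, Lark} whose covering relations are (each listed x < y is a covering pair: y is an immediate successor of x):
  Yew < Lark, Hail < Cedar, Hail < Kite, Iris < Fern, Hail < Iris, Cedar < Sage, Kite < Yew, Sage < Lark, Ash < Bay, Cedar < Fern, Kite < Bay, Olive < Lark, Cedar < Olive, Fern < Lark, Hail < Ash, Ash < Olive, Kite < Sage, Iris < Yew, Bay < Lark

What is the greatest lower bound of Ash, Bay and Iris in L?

Common lower bounds of {Ash, Bay, Iris}: Hail.
The greatest among these is Hail.

Hail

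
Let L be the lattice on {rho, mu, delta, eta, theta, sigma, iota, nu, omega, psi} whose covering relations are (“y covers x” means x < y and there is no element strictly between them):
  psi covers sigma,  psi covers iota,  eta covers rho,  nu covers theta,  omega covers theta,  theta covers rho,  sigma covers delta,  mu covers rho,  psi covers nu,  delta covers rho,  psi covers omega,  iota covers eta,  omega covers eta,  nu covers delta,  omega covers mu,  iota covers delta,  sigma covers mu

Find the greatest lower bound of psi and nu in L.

nu

Common lower bounds of {psi, nu}: delta, nu, rho, theta.
The greatest among these is nu.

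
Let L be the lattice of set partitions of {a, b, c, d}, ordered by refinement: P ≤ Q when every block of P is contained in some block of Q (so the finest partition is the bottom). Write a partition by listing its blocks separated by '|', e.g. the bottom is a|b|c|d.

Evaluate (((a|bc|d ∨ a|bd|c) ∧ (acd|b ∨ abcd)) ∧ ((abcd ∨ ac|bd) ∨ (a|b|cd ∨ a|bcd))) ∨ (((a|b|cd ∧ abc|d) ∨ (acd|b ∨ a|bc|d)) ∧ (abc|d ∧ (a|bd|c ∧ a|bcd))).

a|bc|d ∨ a|bd|c = a|bcd
acd|b ∨ abcd = abcd
a|bcd ∧ abcd = a|bcd
abcd ∨ ac|bd = abcd
a|b|cd ∨ a|bcd = a|bcd
abcd ∨ a|bcd = abcd
a|bcd ∧ abcd = a|bcd
a|b|cd ∧ abc|d = a|b|c|d
acd|b ∨ a|bc|d = abcd
a|b|c|d ∨ abcd = abcd
a|bd|c ∧ a|bcd = a|bd|c
abc|d ∧ a|bd|c = a|b|c|d
abcd ∧ a|b|c|d = a|b|c|d
a|bcd ∨ a|b|c|d = a|bcd

a|bcd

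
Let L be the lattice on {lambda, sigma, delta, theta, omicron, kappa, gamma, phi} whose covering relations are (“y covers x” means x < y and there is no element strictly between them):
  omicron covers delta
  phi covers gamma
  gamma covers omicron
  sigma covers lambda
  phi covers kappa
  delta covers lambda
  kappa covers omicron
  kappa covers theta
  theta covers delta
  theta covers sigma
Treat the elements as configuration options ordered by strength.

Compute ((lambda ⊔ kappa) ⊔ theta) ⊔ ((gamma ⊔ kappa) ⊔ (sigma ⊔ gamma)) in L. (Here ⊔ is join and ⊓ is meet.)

lambda ∨ kappa = kappa
kappa ∨ theta = kappa
gamma ∨ kappa = phi
sigma ∨ gamma = phi
phi ∨ phi = phi
kappa ∨ phi = phi

phi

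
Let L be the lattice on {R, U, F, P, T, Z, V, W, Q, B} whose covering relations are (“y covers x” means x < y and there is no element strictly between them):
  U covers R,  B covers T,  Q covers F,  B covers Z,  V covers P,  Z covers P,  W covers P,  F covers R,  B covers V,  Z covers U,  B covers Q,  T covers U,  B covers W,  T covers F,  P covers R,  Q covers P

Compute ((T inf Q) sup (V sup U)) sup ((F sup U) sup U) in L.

T ∧ Q = F
V ∨ U = B
F ∨ B = B
F ∨ U = T
T ∨ U = T
B ∨ T = B

B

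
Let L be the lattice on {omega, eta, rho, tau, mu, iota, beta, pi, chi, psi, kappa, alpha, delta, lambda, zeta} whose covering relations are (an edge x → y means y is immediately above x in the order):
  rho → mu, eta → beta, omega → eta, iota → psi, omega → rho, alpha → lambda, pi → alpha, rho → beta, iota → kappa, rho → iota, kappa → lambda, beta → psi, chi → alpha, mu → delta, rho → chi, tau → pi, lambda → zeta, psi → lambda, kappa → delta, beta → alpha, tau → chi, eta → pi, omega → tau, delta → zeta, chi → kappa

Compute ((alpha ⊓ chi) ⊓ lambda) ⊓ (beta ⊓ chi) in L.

rho

alpha ∧ chi = chi
chi ∧ lambda = chi
beta ∧ chi = rho
chi ∧ rho = rho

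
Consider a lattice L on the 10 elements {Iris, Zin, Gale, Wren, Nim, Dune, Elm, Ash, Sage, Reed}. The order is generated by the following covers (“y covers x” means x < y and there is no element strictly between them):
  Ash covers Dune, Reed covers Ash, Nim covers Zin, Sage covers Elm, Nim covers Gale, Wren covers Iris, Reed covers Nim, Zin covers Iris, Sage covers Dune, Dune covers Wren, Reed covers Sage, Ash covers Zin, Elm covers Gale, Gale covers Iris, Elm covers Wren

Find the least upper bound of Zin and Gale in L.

Nim

Common upper bounds of {Zin, Gale}: Nim, Reed.
The least among these is Nim.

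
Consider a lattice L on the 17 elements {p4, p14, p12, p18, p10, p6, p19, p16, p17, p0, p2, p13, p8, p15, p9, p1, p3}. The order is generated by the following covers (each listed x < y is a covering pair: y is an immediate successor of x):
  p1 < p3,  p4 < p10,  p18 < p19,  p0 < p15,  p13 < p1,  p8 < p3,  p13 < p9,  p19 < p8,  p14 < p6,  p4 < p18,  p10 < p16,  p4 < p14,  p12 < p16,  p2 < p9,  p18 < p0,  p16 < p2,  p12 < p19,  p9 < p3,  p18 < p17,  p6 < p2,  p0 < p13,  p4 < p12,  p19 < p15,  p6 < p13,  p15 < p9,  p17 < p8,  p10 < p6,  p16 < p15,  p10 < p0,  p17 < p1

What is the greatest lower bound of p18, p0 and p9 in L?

p18

Common lower bounds of {p18, p0, p9}: p18, p4.
The greatest among these is p18.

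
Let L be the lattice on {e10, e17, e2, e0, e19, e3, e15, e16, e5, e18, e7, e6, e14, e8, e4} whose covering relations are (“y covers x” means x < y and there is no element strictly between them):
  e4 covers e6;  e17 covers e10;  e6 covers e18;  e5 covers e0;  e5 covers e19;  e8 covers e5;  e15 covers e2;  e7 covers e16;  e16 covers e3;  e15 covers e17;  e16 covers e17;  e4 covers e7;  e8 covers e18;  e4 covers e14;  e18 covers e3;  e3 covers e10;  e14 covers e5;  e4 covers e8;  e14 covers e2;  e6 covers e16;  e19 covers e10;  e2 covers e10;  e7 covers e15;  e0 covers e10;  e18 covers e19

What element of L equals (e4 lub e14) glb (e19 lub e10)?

e4 ∨ e14 = e4
e19 ∨ e10 = e19
e4 ∧ e19 = e19

e19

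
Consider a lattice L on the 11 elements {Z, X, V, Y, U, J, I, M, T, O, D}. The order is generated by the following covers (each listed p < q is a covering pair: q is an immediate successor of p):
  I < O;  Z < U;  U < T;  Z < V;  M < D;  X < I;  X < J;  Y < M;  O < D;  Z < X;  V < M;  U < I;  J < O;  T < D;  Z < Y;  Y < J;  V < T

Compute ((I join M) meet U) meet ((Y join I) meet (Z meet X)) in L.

I ∨ M = D
D ∧ U = U
Y ∨ I = O
Z ∧ X = Z
O ∧ Z = Z
U ∧ Z = Z

Z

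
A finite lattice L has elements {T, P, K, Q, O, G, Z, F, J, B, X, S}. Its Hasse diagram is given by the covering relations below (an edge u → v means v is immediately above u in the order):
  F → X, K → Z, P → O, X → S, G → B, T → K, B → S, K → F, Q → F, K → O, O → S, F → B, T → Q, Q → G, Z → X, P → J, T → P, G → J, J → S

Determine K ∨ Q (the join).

Common upper bounds of {K, Q}: B, F, S, X.
The least among these is F.

F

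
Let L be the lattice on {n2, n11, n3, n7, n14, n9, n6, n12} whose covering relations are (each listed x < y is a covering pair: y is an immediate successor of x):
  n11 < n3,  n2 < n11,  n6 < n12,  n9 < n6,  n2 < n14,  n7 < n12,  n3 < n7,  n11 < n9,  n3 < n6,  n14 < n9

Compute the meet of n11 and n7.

Common lower bounds of {n11, n7}: n11, n2.
The greatest among these is n11.

n11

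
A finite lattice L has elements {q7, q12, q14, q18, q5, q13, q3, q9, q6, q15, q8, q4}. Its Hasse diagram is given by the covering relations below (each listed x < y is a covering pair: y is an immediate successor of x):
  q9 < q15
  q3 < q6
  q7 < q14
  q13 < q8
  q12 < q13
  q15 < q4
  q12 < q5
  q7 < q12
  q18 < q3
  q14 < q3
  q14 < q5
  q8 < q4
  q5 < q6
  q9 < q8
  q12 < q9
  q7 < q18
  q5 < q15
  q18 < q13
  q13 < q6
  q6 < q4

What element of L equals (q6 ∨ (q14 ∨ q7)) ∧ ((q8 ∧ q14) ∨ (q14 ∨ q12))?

q14 ∨ q7 = q14
q6 ∨ q14 = q6
q8 ∧ q14 = q7
q14 ∨ q12 = q5
q7 ∨ q5 = q5
q6 ∧ q5 = q5

q5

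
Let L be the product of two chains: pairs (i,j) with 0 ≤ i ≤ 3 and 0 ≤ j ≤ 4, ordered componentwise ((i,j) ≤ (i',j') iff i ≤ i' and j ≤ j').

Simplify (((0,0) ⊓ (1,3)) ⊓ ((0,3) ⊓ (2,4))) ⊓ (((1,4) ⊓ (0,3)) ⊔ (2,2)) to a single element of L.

(0,0)

(0,0) ∧ (1,3) = (0,0)
(0,3) ∧ (2,4) = (0,3)
(0,0) ∧ (0,3) = (0,0)
(1,4) ∧ (0,3) = (0,3)
(0,3) ∨ (2,2) = (2,3)
(0,0) ∧ (2,3) = (0,0)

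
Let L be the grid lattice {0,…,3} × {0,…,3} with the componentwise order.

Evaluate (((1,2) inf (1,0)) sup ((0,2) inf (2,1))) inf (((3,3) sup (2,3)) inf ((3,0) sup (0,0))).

(1,2) ∧ (1,0) = (1,0)
(0,2) ∧ (2,1) = (0,1)
(1,0) ∨ (0,1) = (1,1)
(3,3) ∨ (2,3) = (3,3)
(3,0) ∨ (0,0) = (3,0)
(3,3) ∧ (3,0) = (3,0)
(1,1) ∧ (3,0) = (1,0)

(1,0)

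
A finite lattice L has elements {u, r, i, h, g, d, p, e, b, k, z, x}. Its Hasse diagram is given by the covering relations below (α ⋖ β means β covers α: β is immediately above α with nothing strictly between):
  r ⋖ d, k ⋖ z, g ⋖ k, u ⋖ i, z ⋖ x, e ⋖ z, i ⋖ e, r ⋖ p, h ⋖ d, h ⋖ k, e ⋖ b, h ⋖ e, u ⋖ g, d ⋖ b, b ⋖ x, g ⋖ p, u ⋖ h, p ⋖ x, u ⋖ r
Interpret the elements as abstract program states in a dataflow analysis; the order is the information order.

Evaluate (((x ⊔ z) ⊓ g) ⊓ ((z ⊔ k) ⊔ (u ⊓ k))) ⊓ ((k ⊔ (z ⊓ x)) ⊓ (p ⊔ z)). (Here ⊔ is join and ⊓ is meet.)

g

x ∨ z = x
x ∧ g = g
z ∨ k = z
u ∧ k = u
z ∨ u = z
g ∧ z = g
z ∧ x = z
k ∨ z = z
p ∨ z = x
z ∧ x = z
g ∧ z = g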